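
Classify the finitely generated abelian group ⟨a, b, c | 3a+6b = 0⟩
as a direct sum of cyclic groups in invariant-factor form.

Answer: M ≅ ℤ^2 ⊕ ℤ/3

Derivation:
rank_ℚ(R)=1; free=3−1=2
SNF(R) diag = [3] → torsion [3]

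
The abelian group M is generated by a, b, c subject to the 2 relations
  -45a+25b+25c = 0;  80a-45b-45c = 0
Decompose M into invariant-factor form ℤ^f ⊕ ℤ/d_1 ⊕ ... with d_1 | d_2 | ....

Answer: M ≅ ℤ^1 ⊕ ℤ/5 ⊕ ℤ/5

Derivation:
rank_ℚ(R)=2; free=3−2=1
SNF(R) diag = [5, 5] → torsion [5, 5]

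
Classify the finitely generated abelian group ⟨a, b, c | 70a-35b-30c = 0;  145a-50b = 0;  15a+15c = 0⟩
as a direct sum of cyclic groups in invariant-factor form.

Answer: M ≅ ℤ/5 ⊕ ℤ/15 ⊕ ℤ/15

Derivation:
rank_ℚ(R)=3; free=3−3=0
SNF(R) diag = [5, 15, 15] → torsion [5, 15, 15]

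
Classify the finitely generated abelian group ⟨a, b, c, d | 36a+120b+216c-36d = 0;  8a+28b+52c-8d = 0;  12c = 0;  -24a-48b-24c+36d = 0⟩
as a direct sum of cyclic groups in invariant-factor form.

rank_ℚ(R)=4; free=4−4=0
SNF(R) diag = [4, 12, 12, 12] → torsion [4, 12, 12, 12]

Answer: M ≅ ℤ/4 ⊕ ℤ/12 ⊕ ℤ/12 ⊕ ℤ/12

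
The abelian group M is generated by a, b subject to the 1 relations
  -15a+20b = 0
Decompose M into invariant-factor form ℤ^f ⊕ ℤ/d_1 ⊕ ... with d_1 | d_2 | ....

rank_ℚ(R)=1; free=2−1=1
SNF(R) diag = [5] → torsion [5]

Answer: M ≅ ℤ^1 ⊕ ℤ/5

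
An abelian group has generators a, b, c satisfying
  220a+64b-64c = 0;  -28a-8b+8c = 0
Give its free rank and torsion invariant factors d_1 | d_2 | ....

Answer: M ≅ ℤ^1 ⊕ ℤ/4 ⊕ ℤ/8

Derivation:
rank_ℚ(R)=2; free=3−2=1
SNF(R) diag = [4, 8] → torsion [4, 8]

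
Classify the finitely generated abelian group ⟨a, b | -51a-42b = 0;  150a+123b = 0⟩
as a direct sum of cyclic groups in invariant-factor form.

Answer: M ≅ ℤ/3 ⊕ ℤ/9

Derivation:
rank_ℚ(R)=2; free=2−2=0
SNF(R) diag = [3, 9] → torsion [3, 9]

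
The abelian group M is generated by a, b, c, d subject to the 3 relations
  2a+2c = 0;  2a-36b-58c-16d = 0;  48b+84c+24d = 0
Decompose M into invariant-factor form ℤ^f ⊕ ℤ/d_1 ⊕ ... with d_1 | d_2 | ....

rank_ℚ(R)=3; free=4−3=1
SNF(R) diag = [2, 4, 12] → torsion [2, 4, 12]

Answer: M ≅ ℤ^1 ⊕ ℤ/2 ⊕ ℤ/4 ⊕ ℤ/12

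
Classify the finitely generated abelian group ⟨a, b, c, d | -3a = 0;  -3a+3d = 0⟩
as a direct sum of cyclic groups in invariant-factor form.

Answer: M ≅ ℤ^2 ⊕ ℤ/3 ⊕ ℤ/3

Derivation:
rank_ℚ(R)=2; free=4−2=2
SNF(R) diag = [3, 3] → torsion [3, 3]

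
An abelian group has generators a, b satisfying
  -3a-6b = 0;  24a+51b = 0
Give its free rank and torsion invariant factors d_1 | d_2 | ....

Answer: M ≅ ℤ/3 ⊕ ℤ/3

Derivation:
rank_ℚ(R)=2; free=2−2=0
SNF(R) diag = [3, 3] → torsion [3, 3]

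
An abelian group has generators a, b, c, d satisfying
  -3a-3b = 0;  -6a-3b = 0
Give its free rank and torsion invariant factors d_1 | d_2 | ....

rank_ℚ(R)=2; free=4−2=2
SNF(R) diag = [3, 3] → torsion [3, 3]

Answer: M ≅ ℤ^2 ⊕ ℤ/3 ⊕ ℤ/3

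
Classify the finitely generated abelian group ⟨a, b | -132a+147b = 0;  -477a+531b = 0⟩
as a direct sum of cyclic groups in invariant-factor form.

rank_ℚ(R)=2; free=2−2=0
SNF(R) diag = [3, 9] → torsion [3, 9]

Answer: M ≅ ℤ/3 ⊕ ℤ/9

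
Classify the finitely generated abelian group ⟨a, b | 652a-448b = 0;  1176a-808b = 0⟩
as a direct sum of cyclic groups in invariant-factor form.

Answer: M ≅ ℤ/4 ⊕ ℤ/8

Derivation:
rank_ℚ(R)=2; free=2−2=0
SNF(R) diag = [4, 8] → torsion [4, 8]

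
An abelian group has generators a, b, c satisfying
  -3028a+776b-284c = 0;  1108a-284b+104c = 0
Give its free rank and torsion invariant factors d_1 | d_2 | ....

rank_ℚ(R)=2; free=3−2=1
SNF(R) diag = [4, 12] → torsion [4, 12]

Answer: M ≅ ℤ^1 ⊕ ℤ/4 ⊕ ℤ/12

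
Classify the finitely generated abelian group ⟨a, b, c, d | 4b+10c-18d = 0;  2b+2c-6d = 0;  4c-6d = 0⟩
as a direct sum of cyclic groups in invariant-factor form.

rank_ℚ(R)=3; free=4−3=1
SNF(R) diag = [2, 2, 6] → torsion [2, 2, 6]

Answer: M ≅ ℤ^1 ⊕ ℤ/2 ⊕ ℤ/2 ⊕ ℤ/6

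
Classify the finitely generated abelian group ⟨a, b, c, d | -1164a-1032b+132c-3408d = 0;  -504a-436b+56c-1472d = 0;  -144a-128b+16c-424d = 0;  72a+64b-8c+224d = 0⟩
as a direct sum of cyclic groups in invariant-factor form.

rank_ℚ(R)=4; free=4−4=0
SNF(R) diag = [4, 12, 24, 48] → torsion [4, 12, 24, 48]

Answer: M ≅ ℤ/4 ⊕ ℤ/12 ⊕ ℤ/24 ⊕ ℤ/48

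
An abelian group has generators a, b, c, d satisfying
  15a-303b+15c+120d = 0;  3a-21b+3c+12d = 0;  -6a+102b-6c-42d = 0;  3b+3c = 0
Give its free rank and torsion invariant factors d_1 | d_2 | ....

Answer: M ≅ ℤ/3 ⊕ ℤ/3 ⊕ ℤ/6 ⊕ ℤ/6

Derivation:
rank_ℚ(R)=4; free=4−4=0
SNF(R) diag = [3, 3, 6, 6] → torsion [3, 3, 6, 6]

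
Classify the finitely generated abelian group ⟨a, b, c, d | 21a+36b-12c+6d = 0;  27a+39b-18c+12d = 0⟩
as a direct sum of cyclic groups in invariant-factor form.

Answer: M ≅ ℤ^2 ⊕ ℤ/3 ⊕ ℤ/3

Derivation:
rank_ℚ(R)=2; free=4−2=2
SNF(R) diag = [3, 3] → torsion [3, 3]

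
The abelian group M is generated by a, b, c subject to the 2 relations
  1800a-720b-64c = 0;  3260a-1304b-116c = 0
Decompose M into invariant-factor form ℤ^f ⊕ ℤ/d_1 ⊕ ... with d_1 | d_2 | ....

Answer: M ≅ ℤ^1 ⊕ ℤ/4 ⊕ ℤ/8

Derivation:
rank_ℚ(R)=2; free=3−2=1
SNF(R) diag = [4, 8] → torsion [4, 8]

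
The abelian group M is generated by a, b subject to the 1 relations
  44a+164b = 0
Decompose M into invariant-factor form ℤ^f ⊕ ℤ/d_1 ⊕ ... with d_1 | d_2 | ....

Answer: M ≅ ℤ^1 ⊕ ℤ/4

Derivation:
rank_ℚ(R)=1; free=2−1=1
SNF(R) diag = [4] → torsion [4]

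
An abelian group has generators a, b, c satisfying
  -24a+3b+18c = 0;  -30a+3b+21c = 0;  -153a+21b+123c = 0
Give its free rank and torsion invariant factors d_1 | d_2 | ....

Answer: M ≅ ℤ/3 ⊕ ℤ/3 ⊕ ℤ/9

Derivation:
rank_ℚ(R)=3; free=3−3=0
SNF(R) diag = [3, 3, 9] → torsion [3, 3, 9]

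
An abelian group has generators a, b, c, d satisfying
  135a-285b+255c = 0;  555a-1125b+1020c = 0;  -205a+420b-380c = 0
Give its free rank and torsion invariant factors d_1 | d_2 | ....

rank_ℚ(R)=3; free=4−3=1
SNF(R) diag = [5, 15, 45] → torsion [5, 15, 45]

Answer: M ≅ ℤ^1 ⊕ ℤ/5 ⊕ ℤ/15 ⊕ ℤ/45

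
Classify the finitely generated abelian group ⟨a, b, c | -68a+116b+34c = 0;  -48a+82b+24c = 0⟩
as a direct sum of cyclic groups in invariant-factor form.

Answer: M ≅ ℤ^1 ⊕ ℤ/2 ⊕ ℤ/2

Derivation:
rank_ℚ(R)=2; free=3−2=1
SNF(R) diag = [2, 2] → torsion [2, 2]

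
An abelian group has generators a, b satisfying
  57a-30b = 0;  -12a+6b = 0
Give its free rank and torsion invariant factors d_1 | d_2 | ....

Answer: M ≅ ℤ/3 ⊕ ℤ/6

Derivation:
rank_ℚ(R)=2; free=2−2=0
SNF(R) diag = [3, 6] → torsion [3, 6]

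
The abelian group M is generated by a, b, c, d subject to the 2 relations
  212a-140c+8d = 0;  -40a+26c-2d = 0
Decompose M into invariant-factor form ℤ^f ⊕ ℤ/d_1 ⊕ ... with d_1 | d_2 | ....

Answer: M ≅ ℤ^2 ⊕ ℤ/2 ⊕ ℤ/4

Derivation:
rank_ℚ(R)=2; free=4−2=2
SNF(R) diag = [2, 4] → torsion [2, 4]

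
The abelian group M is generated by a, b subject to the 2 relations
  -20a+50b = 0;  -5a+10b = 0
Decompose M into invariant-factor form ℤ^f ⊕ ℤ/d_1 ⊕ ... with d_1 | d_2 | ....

rank_ℚ(R)=2; free=2−2=0
SNF(R) diag = [5, 10] → torsion [5, 10]

Answer: M ≅ ℤ/5 ⊕ ℤ/10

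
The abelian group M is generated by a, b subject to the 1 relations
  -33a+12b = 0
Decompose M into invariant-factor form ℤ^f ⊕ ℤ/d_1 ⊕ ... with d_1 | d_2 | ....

rank_ℚ(R)=1; free=2−1=1
SNF(R) diag = [3] → torsion [3]

Answer: M ≅ ℤ^1 ⊕ ℤ/3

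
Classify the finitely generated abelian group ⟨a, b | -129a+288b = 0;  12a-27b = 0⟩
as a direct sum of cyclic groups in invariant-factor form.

rank_ℚ(R)=2; free=2−2=0
SNF(R) diag = [3, 9] → torsion [3, 9]

Answer: M ≅ ℤ/3 ⊕ ℤ/9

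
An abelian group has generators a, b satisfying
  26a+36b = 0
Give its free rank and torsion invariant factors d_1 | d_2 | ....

rank_ℚ(R)=1; free=2−1=1
SNF(R) diag = [2] → torsion [2]

Answer: M ≅ ℤ^1 ⊕ ℤ/2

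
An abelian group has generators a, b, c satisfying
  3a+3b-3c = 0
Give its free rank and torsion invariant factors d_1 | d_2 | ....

Answer: M ≅ ℤ^2 ⊕ ℤ/3

Derivation:
rank_ℚ(R)=1; free=3−1=2
SNF(R) diag = [3] → torsion [3]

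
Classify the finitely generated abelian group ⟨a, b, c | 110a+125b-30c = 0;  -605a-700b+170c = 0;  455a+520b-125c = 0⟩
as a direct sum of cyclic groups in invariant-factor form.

Answer: M ≅ ℤ/5 ⊕ ℤ/5 ⊕ ℤ/15

Derivation:
rank_ℚ(R)=3; free=3−3=0
SNF(R) diag = [5, 5, 15] → torsion [5, 5, 15]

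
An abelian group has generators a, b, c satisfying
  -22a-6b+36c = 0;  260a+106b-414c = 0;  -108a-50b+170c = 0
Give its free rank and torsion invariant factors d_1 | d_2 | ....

rank_ℚ(R)=3; free=3−3=0
SNF(R) diag = [2, 2, 4] → torsion [2, 2, 4]

Answer: M ≅ ℤ/2 ⊕ ℤ/2 ⊕ ℤ/4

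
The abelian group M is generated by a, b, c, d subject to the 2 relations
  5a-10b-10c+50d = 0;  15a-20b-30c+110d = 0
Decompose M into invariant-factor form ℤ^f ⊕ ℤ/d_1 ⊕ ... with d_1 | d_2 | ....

Answer: M ≅ ℤ^2 ⊕ ℤ/5 ⊕ ℤ/10

Derivation:
rank_ℚ(R)=2; free=4−2=2
SNF(R) diag = [5, 10] → torsion [5, 10]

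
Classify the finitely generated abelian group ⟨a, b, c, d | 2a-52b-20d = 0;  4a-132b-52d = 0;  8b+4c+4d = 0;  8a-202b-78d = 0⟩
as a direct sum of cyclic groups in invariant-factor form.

rank_ℚ(R)=4; free=4−4=0
SNF(R) diag = [2, 2, 4, 8] → torsion [2, 2, 4, 8]

Answer: M ≅ ℤ/2 ⊕ ℤ/2 ⊕ ℤ/4 ⊕ ℤ/8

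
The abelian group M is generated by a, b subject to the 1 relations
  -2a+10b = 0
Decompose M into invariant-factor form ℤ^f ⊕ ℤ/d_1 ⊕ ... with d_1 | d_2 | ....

Answer: M ≅ ℤ^1 ⊕ ℤ/2

Derivation:
rank_ℚ(R)=1; free=2−1=1
SNF(R) diag = [2] → torsion [2]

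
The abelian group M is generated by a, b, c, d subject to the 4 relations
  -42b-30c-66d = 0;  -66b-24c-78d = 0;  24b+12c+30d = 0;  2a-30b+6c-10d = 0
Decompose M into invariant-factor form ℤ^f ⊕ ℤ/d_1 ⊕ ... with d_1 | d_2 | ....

Answer: M ≅ ℤ/2 ⊕ ℤ/6 ⊕ ℤ/18 ⊕ ℤ/18

Derivation:
rank_ℚ(R)=4; free=4−4=0
SNF(R) diag = [2, 6, 18, 18] → torsion [2, 6, 18, 18]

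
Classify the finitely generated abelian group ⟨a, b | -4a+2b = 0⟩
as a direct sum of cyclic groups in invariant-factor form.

rank_ℚ(R)=1; free=2−1=1
SNF(R) diag = [2] → torsion [2]

Answer: M ≅ ℤ^1 ⊕ ℤ/2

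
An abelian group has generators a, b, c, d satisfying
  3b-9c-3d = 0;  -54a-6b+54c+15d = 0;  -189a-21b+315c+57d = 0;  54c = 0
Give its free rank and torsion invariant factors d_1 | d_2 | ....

Answer: M ≅ ℤ/3 ⊕ ℤ/9 ⊕ ℤ/27 ⊕ ℤ/54

Derivation:
rank_ℚ(R)=4; free=4−4=0
SNF(R) diag = [3, 9, 27, 54] → torsion [3, 9, 27, 54]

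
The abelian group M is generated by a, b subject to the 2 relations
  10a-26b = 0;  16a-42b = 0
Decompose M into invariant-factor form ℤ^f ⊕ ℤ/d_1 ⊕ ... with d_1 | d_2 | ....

Answer: M ≅ ℤ/2 ⊕ ℤ/2

Derivation:
rank_ℚ(R)=2; free=2−2=0
SNF(R) diag = [2, 2] → torsion [2, 2]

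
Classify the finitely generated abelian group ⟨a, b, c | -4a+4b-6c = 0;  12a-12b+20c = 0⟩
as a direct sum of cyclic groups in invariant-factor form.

rank_ℚ(R)=2; free=3−2=1
SNF(R) diag = [2, 4] → torsion [2, 4]

Answer: M ≅ ℤ^1 ⊕ ℤ/2 ⊕ ℤ/4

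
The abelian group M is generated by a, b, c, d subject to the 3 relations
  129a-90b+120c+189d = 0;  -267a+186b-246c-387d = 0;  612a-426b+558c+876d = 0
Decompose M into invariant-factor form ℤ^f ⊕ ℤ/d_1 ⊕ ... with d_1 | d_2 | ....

rank_ℚ(R)=3; free=4−3=1
SNF(R) diag = [3, 6, 6] → torsion [3, 6, 6]

Answer: M ≅ ℤ^1 ⊕ ℤ/3 ⊕ ℤ/6 ⊕ ℤ/6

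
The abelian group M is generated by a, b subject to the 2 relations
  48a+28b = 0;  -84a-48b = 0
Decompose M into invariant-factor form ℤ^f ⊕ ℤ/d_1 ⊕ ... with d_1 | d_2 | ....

Answer: M ≅ ℤ/4 ⊕ ℤ/12

Derivation:
rank_ℚ(R)=2; free=2−2=0
SNF(R) diag = [4, 12] → torsion [4, 12]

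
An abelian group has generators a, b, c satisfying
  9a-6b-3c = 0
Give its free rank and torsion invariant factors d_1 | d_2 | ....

Answer: M ≅ ℤ^2 ⊕ ℤ/3

Derivation:
rank_ℚ(R)=1; free=3−1=2
SNF(R) diag = [3] → torsion [3]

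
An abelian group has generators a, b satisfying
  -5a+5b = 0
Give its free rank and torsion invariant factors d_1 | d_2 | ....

rank_ℚ(R)=1; free=2−1=1
SNF(R) diag = [5] → torsion [5]

Answer: M ≅ ℤ^1 ⊕ ℤ/5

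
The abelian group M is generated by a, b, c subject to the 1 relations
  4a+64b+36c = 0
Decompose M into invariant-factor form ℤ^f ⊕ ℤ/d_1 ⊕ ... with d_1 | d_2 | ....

rank_ℚ(R)=1; free=3−1=2
SNF(R) diag = [4] → torsion [4]

Answer: M ≅ ℤ^2 ⊕ ℤ/4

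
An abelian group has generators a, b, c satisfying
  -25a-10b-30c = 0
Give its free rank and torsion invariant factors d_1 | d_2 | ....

Answer: M ≅ ℤ^2 ⊕ ℤ/5

Derivation:
rank_ℚ(R)=1; free=3−1=2
SNF(R) diag = [5] → torsion [5]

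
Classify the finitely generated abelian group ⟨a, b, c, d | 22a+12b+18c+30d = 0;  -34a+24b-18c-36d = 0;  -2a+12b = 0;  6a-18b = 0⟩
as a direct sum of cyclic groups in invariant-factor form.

rank_ℚ(R)=4; free=4−4=0
SNF(R) diag = [2, 6, 18, 18] → torsion [2, 6, 18, 18]

Answer: M ≅ ℤ/2 ⊕ ℤ/6 ⊕ ℤ/18 ⊕ ℤ/18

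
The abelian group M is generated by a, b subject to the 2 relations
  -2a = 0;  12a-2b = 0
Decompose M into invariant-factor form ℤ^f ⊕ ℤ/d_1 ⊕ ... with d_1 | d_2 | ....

rank_ℚ(R)=2; free=2−2=0
SNF(R) diag = [2, 2] → torsion [2, 2]

Answer: M ≅ ℤ/2 ⊕ ℤ/2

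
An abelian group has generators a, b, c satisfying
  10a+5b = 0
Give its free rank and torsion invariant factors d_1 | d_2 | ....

Answer: M ≅ ℤ^2 ⊕ ℤ/5

Derivation:
rank_ℚ(R)=1; free=3−1=2
SNF(R) diag = [5] → torsion [5]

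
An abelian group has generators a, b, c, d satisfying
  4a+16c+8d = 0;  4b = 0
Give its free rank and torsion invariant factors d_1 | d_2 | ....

Answer: M ≅ ℤ^2 ⊕ ℤ/4 ⊕ ℤ/4

Derivation:
rank_ℚ(R)=2; free=4−2=2
SNF(R) diag = [4, 4] → torsion [4, 4]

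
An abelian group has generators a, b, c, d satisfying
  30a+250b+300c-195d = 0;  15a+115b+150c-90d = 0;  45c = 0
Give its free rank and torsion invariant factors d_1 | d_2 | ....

rank_ℚ(R)=3; free=4−3=1
SNF(R) diag = [5, 15, 45] → torsion [5, 15, 45]

Answer: M ≅ ℤ^1 ⊕ ℤ/5 ⊕ ℤ/15 ⊕ ℤ/45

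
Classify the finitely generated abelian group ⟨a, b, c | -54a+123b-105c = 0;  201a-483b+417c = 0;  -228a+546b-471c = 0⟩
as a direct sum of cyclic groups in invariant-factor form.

rank_ℚ(R)=3; free=3−3=0
SNF(R) diag = [3, 3, 9] → torsion [3, 3, 9]

Answer: M ≅ ℤ/3 ⊕ ℤ/3 ⊕ ℤ/9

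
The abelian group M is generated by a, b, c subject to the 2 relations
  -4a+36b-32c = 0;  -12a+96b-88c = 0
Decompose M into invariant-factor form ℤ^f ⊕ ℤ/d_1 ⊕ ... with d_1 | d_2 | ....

rank_ℚ(R)=2; free=3−2=1
SNF(R) diag = [4, 4] → torsion [4, 4]

Answer: M ≅ ℤ^1 ⊕ ℤ/4 ⊕ ℤ/4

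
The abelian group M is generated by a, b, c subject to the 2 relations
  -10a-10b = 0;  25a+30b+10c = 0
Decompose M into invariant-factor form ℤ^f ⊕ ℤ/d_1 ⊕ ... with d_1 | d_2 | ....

Answer: M ≅ ℤ^1 ⊕ ℤ/5 ⊕ ℤ/10

Derivation:
rank_ℚ(R)=2; free=3−2=1
SNF(R) diag = [5, 10] → torsion [5, 10]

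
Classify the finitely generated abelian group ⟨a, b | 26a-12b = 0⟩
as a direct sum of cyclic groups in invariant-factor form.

Answer: M ≅ ℤ^1 ⊕ ℤ/2

Derivation:
rank_ℚ(R)=1; free=2−1=1
SNF(R) diag = [2] → torsion [2]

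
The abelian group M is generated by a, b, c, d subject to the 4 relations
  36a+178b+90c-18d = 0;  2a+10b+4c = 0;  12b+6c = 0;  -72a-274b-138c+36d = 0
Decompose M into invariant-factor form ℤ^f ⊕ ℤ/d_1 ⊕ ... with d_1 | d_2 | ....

rank_ℚ(R)=4; free=4−4=0
SNF(R) diag = [2, 2, 6, 18] → torsion [2, 2, 6, 18]

Answer: M ≅ ℤ/2 ⊕ ℤ/2 ⊕ ℤ/6 ⊕ ℤ/18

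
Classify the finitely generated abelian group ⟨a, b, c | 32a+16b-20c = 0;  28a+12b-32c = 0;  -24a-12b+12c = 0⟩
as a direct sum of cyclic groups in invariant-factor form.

rank_ℚ(R)=3; free=3−3=0
SNF(R) diag = [4, 4, 12] → torsion [4, 4, 12]

Answer: M ≅ ℤ/4 ⊕ ℤ/4 ⊕ ℤ/12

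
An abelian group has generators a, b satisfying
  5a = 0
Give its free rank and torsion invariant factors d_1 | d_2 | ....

rank_ℚ(R)=1; free=2−1=1
SNF(R) diag = [5] → torsion [5]

Answer: M ≅ ℤ^1 ⊕ ℤ/5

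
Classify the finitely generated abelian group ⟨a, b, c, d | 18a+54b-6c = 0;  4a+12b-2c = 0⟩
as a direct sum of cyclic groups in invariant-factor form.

rank_ℚ(R)=2; free=4−2=2
SNF(R) diag = [2, 6] → torsion [2, 6]

Answer: M ≅ ℤ^2 ⊕ ℤ/2 ⊕ ℤ/6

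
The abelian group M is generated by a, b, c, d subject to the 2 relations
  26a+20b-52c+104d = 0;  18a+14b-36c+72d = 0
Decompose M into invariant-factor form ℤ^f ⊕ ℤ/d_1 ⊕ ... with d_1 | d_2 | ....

rank_ℚ(R)=2; free=4−2=2
SNF(R) diag = [2, 2] → torsion [2, 2]

Answer: M ≅ ℤ^2 ⊕ ℤ/2 ⊕ ℤ/2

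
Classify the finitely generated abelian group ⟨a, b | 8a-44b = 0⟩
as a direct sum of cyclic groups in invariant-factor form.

rank_ℚ(R)=1; free=2−1=1
SNF(R) diag = [4] → torsion [4]

Answer: M ≅ ℤ^1 ⊕ ℤ/4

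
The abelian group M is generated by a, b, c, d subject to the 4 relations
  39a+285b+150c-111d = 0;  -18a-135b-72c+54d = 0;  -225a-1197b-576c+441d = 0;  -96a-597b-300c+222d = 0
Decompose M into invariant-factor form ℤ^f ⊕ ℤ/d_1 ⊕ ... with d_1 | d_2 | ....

Answer: M ≅ ℤ/3 ⊕ ℤ/9 ⊕ ℤ/18 ⊕ ℤ/18

Derivation:
rank_ℚ(R)=4; free=4−4=0
SNF(R) diag = [3, 9, 18, 18] → torsion [3, 9, 18, 18]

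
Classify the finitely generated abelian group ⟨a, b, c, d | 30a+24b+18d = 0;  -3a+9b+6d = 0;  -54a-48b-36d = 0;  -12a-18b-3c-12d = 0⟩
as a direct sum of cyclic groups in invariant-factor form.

Answer: M ≅ ℤ/3 ⊕ ℤ/3 ⊕ ℤ/6 ⊕ ℤ/6

Derivation:
rank_ℚ(R)=4; free=4−4=0
SNF(R) diag = [3, 3, 6, 6] → torsion [3, 3, 6, 6]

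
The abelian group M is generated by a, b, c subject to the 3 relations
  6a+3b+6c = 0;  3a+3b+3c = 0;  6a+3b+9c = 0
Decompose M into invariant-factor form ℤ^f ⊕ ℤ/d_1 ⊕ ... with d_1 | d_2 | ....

rank_ℚ(R)=3; free=3−3=0
SNF(R) diag = [3, 3, 3] → torsion [3, 3, 3]

Answer: M ≅ ℤ/3 ⊕ ℤ/3 ⊕ ℤ/3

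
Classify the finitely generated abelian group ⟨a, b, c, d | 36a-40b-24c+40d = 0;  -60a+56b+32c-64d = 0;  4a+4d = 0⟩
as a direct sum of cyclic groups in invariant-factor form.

rank_ℚ(R)=3; free=4−3=1
SNF(R) diag = [4, 4, 8] → torsion [4, 4, 8]

Answer: M ≅ ℤ^1 ⊕ ℤ/4 ⊕ ℤ/4 ⊕ ℤ/8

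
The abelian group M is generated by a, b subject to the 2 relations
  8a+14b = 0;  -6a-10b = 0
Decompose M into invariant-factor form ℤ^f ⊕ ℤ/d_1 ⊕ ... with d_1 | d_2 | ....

Answer: M ≅ ℤ/2 ⊕ ℤ/2

Derivation:
rank_ℚ(R)=2; free=2−2=0
SNF(R) diag = [2, 2] → torsion [2, 2]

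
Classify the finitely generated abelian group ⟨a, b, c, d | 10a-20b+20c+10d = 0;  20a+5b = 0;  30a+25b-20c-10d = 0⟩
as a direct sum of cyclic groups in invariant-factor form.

Answer: M ≅ ℤ^1 ⊕ ℤ/5 ⊕ ℤ/10 ⊕ ℤ/20

Derivation:
rank_ℚ(R)=3; free=4−3=1
SNF(R) diag = [5, 10, 20] → torsion [5, 10, 20]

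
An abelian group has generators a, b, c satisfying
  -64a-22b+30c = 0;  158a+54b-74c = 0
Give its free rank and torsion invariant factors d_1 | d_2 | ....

rank_ℚ(R)=2; free=3−2=1
SNF(R) diag = [2, 2] → torsion [2, 2]

Answer: M ≅ ℤ^1 ⊕ ℤ/2 ⊕ ℤ/2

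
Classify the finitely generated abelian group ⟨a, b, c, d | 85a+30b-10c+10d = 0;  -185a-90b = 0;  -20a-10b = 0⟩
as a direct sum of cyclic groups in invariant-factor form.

Answer: M ≅ ℤ^1 ⊕ ℤ/5 ⊕ ℤ/10 ⊕ ℤ/10

Derivation:
rank_ℚ(R)=3; free=4−3=1
SNF(R) diag = [5, 10, 10] → torsion [5, 10, 10]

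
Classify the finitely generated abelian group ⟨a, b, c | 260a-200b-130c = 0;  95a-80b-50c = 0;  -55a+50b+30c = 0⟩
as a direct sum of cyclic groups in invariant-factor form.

Answer: M ≅ ℤ/5 ⊕ ℤ/10 ⊕ ℤ/10

Derivation:
rank_ℚ(R)=3; free=3−3=0
SNF(R) diag = [5, 10, 10] → torsion [5, 10, 10]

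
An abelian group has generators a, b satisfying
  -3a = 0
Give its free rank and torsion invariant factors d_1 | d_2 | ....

Answer: M ≅ ℤ^1 ⊕ ℤ/3

Derivation:
rank_ℚ(R)=1; free=2−1=1
SNF(R) diag = [3] → torsion [3]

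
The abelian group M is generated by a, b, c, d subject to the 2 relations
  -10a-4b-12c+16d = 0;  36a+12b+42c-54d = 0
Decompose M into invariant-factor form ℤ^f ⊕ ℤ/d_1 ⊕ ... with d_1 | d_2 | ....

rank_ℚ(R)=2; free=4−2=2
SNF(R) diag = [2, 6] → torsion [2, 6]

Answer: M ≅ ℤ^2 ⊕ ℤ/2 ⊕ ℤ/6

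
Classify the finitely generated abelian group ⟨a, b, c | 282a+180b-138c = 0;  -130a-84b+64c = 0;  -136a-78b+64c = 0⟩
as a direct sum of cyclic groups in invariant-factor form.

rank_ℚ(R)=3; free=3−3=0
SNF(R) diag = [2, 6, 18] → torsion [2, 6, 18]

Answer: M ≅ ℤ/2 ⊕ ℤ/6 ⊕ ℤ/18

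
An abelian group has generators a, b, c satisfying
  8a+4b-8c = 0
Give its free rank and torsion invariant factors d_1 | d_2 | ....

rank_ℚ(R)=1; free=3−1=2
SNF(R) diag = [4] → torsion [4]

Answer: M ≅ ℤ^2 ⊕ ℤ/4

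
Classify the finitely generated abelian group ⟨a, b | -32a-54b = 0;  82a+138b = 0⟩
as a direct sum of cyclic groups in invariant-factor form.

Answer: M ≅ ℤ/2 ⊕ ℤ/6

Derivation:
rank_ℚ(R)=2; free=2−2=0
SNF(R) diag = [2, 6] → torsion [2, 6]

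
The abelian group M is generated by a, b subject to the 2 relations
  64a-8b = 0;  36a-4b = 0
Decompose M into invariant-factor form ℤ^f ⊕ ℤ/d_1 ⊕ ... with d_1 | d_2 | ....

Answer: M ≅ ℤ/4 ⊕ ℤ/8

Derivation:
rank_ℚ(R)=2; free=2−2=0
SNF(R) diag = [4, 8] → torsion [4, 8]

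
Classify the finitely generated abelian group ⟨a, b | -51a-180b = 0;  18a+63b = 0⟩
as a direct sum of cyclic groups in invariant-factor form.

rank_ℚ(R)=2; free=2−2=0
SNF(R) diag = [3, 9] → torsion [3, 9]

Answer: M ≅ ℤ/3 ⊕ ℤ/9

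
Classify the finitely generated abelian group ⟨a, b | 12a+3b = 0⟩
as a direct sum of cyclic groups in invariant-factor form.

rank_ℚ(R)=1; free=2−1=1
SNF(R) diag = [3] → torsion [3]

Answer: M ≅ ℤ^1 ⊕ ℤ/3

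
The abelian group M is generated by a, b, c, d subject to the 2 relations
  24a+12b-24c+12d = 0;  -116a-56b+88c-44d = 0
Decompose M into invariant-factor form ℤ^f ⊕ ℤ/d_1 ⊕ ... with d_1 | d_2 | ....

rank_ℚ(R)=2; free=4−2=2
SNF(R) diag = [4, 12] → torsion [4, 12]

Answer: M ≅ ℤ^2 ⊕ ℤ/4 ⊕ ℤ/12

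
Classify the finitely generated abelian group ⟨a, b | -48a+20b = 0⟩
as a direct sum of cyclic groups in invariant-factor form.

rank_ℚ(R)=1; free=2−1=1
SNF(R) diag = [4] → torsion [4]

Answer: M ≅ ℤ^1 ⊕ ℤ/4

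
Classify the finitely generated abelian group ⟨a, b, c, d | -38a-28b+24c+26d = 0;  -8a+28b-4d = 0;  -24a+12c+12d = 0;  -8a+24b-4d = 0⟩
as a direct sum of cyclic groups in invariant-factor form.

rank_ℚ(R)=4; free=4−4=0
SNF(R) diag = [2, 4, 12, 12] → torsion [2, 4, 12, 12]

Answer: M ≅ ℤ/2 ⊕ ℤ/4 ⊕ ℤ/12 ⊕ ℤ/12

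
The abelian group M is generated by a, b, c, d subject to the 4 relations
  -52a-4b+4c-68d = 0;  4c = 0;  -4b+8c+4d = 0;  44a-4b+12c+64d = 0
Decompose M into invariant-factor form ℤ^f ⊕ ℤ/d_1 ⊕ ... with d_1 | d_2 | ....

rank_ℚ(R)=4; free=4−4=0
SNF(R) diag = [4, 4, 4, 12] → torsion [4, 4, 4, 12]

Answer: M ≅ ℤ/4 ⊕ ℤ/4 ⊕ ℤ/4 ⊕ ℤ/12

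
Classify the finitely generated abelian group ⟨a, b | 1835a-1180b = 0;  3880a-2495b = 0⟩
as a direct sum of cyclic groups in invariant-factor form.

rank_ℚ(R)=2; free=2−2=0
SNF(R) diag = [5, 15] → torsion [5, 15]

Answer: M ≅ ℤ/5 ⊕ ℤ/15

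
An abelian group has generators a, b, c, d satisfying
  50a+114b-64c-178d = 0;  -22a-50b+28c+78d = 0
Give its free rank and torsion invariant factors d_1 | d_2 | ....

Answer: M ≅ ℤ^2 ⊕ ℤ/2 ⊕ ℤ/4

Derivation:
rank_ℚ(R)=2; free=4−2=2
SNF(R) diag = [2, 4] → torsion [2, 4]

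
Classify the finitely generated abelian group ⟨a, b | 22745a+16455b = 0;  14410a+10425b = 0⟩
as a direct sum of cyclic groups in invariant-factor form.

Answer: M ≅ ℤ/5 ⊕ ℤ/15

Derivation:
rank_ℚ(R)=2; free=2−2=0
SNF(R) diag = [5, 15] → torsion [5, 15]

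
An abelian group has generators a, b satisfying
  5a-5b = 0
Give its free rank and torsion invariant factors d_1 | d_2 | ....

Answer: M ≅ ℤ^1 ⊕ ℤ/5

Derivation:
rank_ℚ(R)=1; free=2−1=1
SNF(R) diag = [5] → torsion [5]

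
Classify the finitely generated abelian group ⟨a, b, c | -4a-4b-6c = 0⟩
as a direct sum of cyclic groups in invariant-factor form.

Answer: M ≅ ℤ^2 ⊕ ℤ/2

Derivation:
rank_ℚ(R)=1; free=3−1=2
SNF(R) diag = [2] → torsion [2]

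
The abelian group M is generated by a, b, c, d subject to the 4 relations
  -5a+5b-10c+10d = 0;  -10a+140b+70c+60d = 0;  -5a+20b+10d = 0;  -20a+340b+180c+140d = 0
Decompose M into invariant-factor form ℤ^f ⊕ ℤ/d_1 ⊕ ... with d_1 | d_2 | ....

rank_ℚ(R)=4; free=4−4=0
SNF(R) diag = [5, 5, 10, 20] → torsion [5, 5, 10, 20]

Answer: M ≅ ℤ/5 ⊕ ℤ/5 ⊕ ℤ/10 ⊕ ℤ/20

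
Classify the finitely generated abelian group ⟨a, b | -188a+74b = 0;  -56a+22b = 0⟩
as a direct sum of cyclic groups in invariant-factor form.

rank_ℚ(R)=2; free=2−2=0
SNF(R) diag = [2, 4] → torsion [2, 4]

Answer: M ≅ ℤ/2 ⊕ ℤ/4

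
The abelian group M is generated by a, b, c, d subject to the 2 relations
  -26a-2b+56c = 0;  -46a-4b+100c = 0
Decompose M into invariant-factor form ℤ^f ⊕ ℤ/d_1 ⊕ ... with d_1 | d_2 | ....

Answer: M ≅ ℤ^2 ⊕ ℤ/2 ⊕ ℤ/6

Derivation:
rank_ℚ(R)=2; free=4−2=2
SNF(R) diag = [2, 6] → torsion [2, 6]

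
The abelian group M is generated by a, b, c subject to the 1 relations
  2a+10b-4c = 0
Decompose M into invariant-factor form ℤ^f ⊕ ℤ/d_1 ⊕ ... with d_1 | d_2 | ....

rank_ℚ(R)=1; free=3−1=2
SNF(R) diag = [2] → torsion [2]

Answer: M ≅ ℤ^2 ⊕ ℤ/2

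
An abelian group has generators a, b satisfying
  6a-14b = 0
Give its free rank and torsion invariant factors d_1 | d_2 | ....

rank_ℚ(R)=1; free=2−1=1
SNF(R) diag = [2] → torsion [2]

Answer: M ≅ ℤ^1 ⊕ ℤ/2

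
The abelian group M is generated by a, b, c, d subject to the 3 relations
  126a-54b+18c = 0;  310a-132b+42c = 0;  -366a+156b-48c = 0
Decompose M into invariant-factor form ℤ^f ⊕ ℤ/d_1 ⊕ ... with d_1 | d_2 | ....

rank_ℚ(R)=3; free=4−3=1
SNF(R) diag = [2, 6, 18] → torsion [2, 6, 18]

Answer: M ≅ ℤ^1 ⊕ ℤ/2 ⊕ ℤ/6 ⊕ ℤ/18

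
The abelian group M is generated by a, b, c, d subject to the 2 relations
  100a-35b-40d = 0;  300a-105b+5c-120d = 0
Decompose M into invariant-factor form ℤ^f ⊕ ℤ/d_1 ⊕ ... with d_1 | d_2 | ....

rank_ℚ(R)=2; free=4−2=2
SNF(R) diag = [5, 5] → torsion [5, 5]

Answer: M ≅ ℤ^2 ⊕ ℤ/5 ⊕ ℤ/5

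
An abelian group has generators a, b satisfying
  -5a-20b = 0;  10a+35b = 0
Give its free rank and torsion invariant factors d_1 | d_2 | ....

Answer: M ≅ ℤ/5 ⊕ ℤ/5

Derivation:
rank_ℚ(R)=2; free=2−2=0
SNF(R) diag = [5, 5] → torsion [5, 5]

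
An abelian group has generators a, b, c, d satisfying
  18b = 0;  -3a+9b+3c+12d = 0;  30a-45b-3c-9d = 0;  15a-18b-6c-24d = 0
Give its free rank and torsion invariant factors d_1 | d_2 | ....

Answer: M ≅ ℤ/3 ⊕ ℤ/3 ⊕ ℤ/9 ⊕ ℤ/18

Derivation:
rank_ℚ(R)=4; free=4−4=0
SNF(R) diag = [3, 3, 9, 18] → torsion [3, 3, 9, 18]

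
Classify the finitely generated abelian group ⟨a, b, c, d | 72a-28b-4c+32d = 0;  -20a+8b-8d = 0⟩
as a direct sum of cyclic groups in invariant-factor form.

Answer: M ≅ ℤ^2 ⊕ ℤ/4 ⊕ ℤ/4

Derivation:
rank_ℚ(R)=2; free=4−2=2
SNF(R) diag = [4, 4] → torsion [4, 4]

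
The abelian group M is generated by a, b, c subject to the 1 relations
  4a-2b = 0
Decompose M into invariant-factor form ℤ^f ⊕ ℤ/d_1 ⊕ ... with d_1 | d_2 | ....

Answer: M ≅ ℤ^2 ⊕ ℤ/2

Derivation:
rank_ℚ(R)=1; free=3−1=2
SNF(R) diag = [2] → torsion [2]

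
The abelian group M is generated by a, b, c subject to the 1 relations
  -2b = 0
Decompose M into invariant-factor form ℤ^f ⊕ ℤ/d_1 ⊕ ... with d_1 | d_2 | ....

rank_ℚ(R)=1; free=3−1=2
SNF(R) diag = [2] → torsion [2]

Answer: M ≅ ℤ^2 ⊕ ℤ/2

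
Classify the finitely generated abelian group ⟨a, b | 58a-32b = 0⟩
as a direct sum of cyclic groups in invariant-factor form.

rank_ℚ(R)=1; free=2−1=1
SNF(R) diag = [2] → torsion [2]

Answer: M ≅ ℤ^1 ⊕ ℤ/2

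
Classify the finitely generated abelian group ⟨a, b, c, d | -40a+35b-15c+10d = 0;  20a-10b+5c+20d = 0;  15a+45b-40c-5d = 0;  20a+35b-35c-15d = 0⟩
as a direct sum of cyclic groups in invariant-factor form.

Answer: M ≅ ℤ/5 ⊕ ℤ/5 ⊕ ℤ/15 ⊕ ℤ/15

Derivation:
rank_ℚ(R)=4; free=4−4=0
SNF(R) diag = [5, 5, 15, 15] → torsion [5, 5, 15, 15]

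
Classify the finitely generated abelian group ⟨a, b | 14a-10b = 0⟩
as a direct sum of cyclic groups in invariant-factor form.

Answer: M ≅ ℤ^1 ⊕ ℤ/2

Derivation:
rank_ℚ(R)=1; free=2−1=1
SNF(R) diag = [2] → torsion [2]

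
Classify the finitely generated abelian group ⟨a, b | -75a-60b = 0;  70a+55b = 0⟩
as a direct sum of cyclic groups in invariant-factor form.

rank_ℚ(R)=2; free=2−2=0
SNF(R) diag = [5, 15] → torsion [5, 15]

Answer: M ≅ ℤ/5 ⊕ ℤ/15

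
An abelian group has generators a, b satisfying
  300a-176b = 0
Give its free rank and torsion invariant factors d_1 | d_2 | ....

Answer: M ≅ ℤ^1 ⊕ ℤ/4

Derivation:
rank_ℚ(R)=1; free=2−1=1
SNF(R) diag = [4] → torsion [4]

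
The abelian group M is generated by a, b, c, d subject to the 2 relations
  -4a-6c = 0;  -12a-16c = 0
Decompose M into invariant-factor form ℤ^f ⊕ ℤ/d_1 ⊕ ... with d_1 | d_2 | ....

Answer: M ≅ ℤ^2 ⊕ ℤ/2 ⊕ ℤ/4

Derivation:
rank_ℚ(R)=2; free=4−2=2
SNF(R) diag = [2, 4] → torsion [2, 4]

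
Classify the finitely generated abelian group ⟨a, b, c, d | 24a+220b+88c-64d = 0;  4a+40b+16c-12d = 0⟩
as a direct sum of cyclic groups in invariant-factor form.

rank_ℚ(R)=2; free=4−2=2
SNF(R) diag = [4, 4] → torsion [4, 4]

Answer: M ≅ ℤ^2 ⊕ ℤ/4 ⊕ ℤ/4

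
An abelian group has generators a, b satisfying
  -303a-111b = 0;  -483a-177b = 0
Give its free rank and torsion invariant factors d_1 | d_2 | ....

Answer: M ≅ ℤ/3 ⊕ ℤ/6

Derivation:
rank_ℚ(R)=2; free=2−2=0
SNF(R) diag = [3, 6] → torsion [3, 6]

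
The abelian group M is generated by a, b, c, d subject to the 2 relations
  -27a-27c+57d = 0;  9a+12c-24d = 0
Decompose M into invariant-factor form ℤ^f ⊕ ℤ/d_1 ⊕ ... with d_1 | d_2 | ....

rank_ℚ(R)=2; free=4−2=2
SNF(R) diag = [3, 3] → torsion [3, 3]

Answer: M ≅ ℤ^2 ⊕ ℤ/3 ⊕ ℤ/3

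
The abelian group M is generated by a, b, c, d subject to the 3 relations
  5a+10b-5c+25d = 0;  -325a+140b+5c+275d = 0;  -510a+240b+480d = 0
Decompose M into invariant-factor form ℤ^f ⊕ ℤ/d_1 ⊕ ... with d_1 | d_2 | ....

Answer: M ≅ ℤ^1 ⊕ ℤ/5 ⊕ ℤ/10 ⊕ ℤ/30

Derivation:
rank_ℚ(R)=3; free=4−3=1
SNF(R) diag = [5, 10, 30] → torsion [5, 10, 30]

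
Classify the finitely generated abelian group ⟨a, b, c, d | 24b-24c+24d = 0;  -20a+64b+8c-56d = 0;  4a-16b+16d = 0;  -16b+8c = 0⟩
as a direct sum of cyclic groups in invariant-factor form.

rank_ℚ(R)=4; free=4−4=0
SNF(R) diag = [4, 8, 24, 24] → torsion [4, 8, 24, 24]

Answer: M ≅ ℤ/4 ⊕ ℤ/8 ⊕ ℤ/24 ⊕ ℤ/24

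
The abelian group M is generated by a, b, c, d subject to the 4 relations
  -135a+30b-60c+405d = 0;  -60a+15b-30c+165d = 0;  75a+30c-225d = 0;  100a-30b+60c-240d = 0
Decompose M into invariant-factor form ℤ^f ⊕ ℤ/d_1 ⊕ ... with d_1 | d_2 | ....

rank_ℚ(R)=4; free=4−4=0
SNF(R) diag = [5, 15, 30, 30] → torsion [5, 15, 30, 30]

Answer: M ≅ ℤ/5 ⊕ ℤ/15 ⊕ ℤ/30 ⊕ ℤ/30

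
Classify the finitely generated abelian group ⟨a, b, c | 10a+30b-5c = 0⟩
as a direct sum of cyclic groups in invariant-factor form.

Answer: M ≅ ℤ^2 ⊕ ℤ/5

Derivation:
rank_ℚ(R)=1; free=3−1=2
SNF(R) diag = [5] → torsion [5]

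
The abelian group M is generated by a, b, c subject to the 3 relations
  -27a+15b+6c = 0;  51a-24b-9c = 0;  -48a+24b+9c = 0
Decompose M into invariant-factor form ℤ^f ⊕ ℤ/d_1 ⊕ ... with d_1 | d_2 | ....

Answer: M ≅ ℤ/3 ⊕ ℤ/3 ⊕ ℤ/3

Derivation:
rank_ℚ(R)=3; free=3−3=0
SNF(R) diag = [3, 3, 3] → torsion [3, 3, 3]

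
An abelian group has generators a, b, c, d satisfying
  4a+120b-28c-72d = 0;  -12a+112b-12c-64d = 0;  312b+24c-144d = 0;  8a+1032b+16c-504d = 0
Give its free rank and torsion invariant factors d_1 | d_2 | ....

rank_ℚ(R)=4; free=4−4=0
SNF(R) diag = [4, 8, 24, 72] → torsion [4, 8, 24, 72]

Answer: M ≅ ℤ/4 ⊕ ℤ/8 ⊕ ℤ/24 ⊕ ℤ/72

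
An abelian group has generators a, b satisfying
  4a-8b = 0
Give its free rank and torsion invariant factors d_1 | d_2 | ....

Answer: M ≅ ℤ^1 ⊕ ℤ/4

Derivation:
rank_ℚ(R)=1; free=2−1=1
SNF(R) diag = [4] → torsion [4]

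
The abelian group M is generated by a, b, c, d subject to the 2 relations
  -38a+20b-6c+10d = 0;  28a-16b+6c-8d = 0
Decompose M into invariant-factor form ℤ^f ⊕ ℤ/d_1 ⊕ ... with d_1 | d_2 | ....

Answer: M ≅ ℤ^2 ⊕ ℤ/2 ⊕ ℤ/6

Derivation:
rank_ℚ(R)=2; free=4−2=2
SNF(R) diag = [2, 6] → torsion [2, 6]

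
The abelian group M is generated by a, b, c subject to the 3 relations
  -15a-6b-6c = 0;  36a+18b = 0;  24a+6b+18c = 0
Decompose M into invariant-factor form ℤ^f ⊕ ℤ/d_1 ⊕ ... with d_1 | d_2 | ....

Answer: M ≅ ℤ/3 ⊕ ℤ/6 ⊕ ℤ/18

Derivation:
rank_ℚ(R)=3; free=3−3=0
SNF(R) diag = [3, 6, 18] → torsion [3, 6, 18]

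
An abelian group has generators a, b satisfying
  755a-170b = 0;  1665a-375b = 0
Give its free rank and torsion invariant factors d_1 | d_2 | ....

Answer: M ≅ ℤ/5 ⊕ ℤ/15

Derivation:
rank_ℚ(R)=2; free=2−2=0
SNF(R) diag = [5, 15] → torsion [5, 15]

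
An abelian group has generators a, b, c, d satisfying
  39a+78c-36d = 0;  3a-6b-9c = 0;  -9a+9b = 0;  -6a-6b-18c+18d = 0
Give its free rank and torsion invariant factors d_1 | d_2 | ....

Answer: M ≅ ℤ/3 ⊕ ℤ/3 ⊕ ℤ/9 ⊕ ℤ/18

Derivation:
rank_ℚ(R)=4; free=4−4=0
SNF(R) diag = [3, 3, 9, 18] → torsion [3, 3, 9, 18]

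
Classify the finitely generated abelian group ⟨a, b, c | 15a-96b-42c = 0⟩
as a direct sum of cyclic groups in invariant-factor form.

rank_ℚ(R)=1; free=3−1=2
SNF(R) diag = [3] → torsion [3]

Answer: M ≅ ℤ^2 ⊕ ℤ/3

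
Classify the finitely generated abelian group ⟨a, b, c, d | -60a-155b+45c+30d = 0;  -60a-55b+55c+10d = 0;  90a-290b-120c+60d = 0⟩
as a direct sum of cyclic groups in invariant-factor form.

Answer: M ≅ ℤ^1 ⊕ ℤ/5 ⊕ ℤ/10 ⊕ ℤ/30

Derivation:
rank_ℚ(R)=3; free=4−3=1
SNF(R) diag = [5, 10, 30] → torsion [5, 10, 30]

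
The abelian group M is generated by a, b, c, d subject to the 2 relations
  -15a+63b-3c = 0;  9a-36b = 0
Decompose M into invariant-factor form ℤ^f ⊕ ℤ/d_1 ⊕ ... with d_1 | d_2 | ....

Answer: M ≅ ℤ^2 ⊕ ℤ/3 ⊕ ℤ/9

Derivation:
rank_ℚ(R)=2; free=4−2=2
SNF(R) diag = [3, 9] → torsion [3, 9]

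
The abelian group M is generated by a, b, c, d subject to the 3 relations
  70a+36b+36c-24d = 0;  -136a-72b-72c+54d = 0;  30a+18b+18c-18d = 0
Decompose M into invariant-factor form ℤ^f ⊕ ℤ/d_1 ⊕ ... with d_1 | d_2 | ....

rank_ℚ(R)=3; free=4−3=1
SNF(R) diag = [2, 6, 18] → torsion [2, 6, 18]

Answer: M ≅ ℤ^1 ⊕ ℤ/2 ⊕ ℤ/6 ⊕ ℤ/18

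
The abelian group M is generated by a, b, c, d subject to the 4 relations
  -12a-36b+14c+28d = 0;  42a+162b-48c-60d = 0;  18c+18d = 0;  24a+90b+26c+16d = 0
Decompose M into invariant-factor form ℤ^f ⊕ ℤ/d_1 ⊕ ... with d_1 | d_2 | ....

Answer: M ≅ ℤ/2 ⊕ ℤ/6 ⊕ ℤ/18 ⊕ ℤ/18

Derivation:
rank_ℚ(R)=4; free=4−4=0
SNF(R) diag = [2, 6, 18, 18] → torsion [2, 6, 18, 18]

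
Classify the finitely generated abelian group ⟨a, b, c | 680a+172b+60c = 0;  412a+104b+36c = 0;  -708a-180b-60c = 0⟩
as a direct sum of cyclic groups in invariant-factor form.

Answer: M ≅ ℤ/4 ⊕ ℤ/12 ⊕ ℤ/12

Derivation:
rank_ℚ(R)=3; free=3−3=0
SNF(R) diag = [4, 12, 12] → torsion [4, 12, 12]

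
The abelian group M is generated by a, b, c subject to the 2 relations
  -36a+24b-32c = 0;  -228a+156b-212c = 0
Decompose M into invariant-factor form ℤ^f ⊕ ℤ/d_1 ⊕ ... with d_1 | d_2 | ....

Answer: M ≅ ℤ^1 ⊕ ℤ/4 ⊕ ℤ/12

Derivation:
rank_ℚ(R)=2; free=3−2=1
SNF(R) diag = [4, 12] → torsion [4, 12]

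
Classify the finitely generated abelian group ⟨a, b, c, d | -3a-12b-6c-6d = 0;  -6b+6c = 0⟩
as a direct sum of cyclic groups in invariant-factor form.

Answer: M ≅ ℤ^2 ⊕ ℤ/3 ⊕ ℤ/6

Derivation:
rank_ℚ(R)=2; free=4−2=2
SNF(R) diag = [3, 6] → torsion [3, 6]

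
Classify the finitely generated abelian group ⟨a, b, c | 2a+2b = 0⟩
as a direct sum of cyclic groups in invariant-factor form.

rank_ℚ(R)=1; free=3−1=2
SNF(R) diag = [2] → torsion [2]

Answer: M ≅ ℤ^2 ⊕ ℤ/2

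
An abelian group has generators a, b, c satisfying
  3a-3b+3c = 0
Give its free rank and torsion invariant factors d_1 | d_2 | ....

Answer: M ≅ ℤ^2 ⊕ ℤ/3

Derivation:
rank_ℚ(R)=1; free=3−1=2
SNF(R) diag = [3] → torsion [3]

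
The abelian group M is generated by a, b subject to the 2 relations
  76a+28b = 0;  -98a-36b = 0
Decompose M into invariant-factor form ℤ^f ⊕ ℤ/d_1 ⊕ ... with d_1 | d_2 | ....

Answer: M ≅ ℤ/2 ⊕ ℤ/4

Derivation:
rank_ℚ(R)=2; free=2−2=0
SNF(R) diag = [2, 4] → torsion [2, 4]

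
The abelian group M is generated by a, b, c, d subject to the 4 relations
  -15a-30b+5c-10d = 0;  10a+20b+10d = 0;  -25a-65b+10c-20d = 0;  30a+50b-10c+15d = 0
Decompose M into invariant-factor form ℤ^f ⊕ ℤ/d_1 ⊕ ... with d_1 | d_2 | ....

Answer: M ≅ ℤ/5 ⊕ ℤ/5 ⊕ ℤ/5 ⊕ ℤ/10

Derivation:
rank_ℚ(R)=4; free=4−4=0
SNF(R) diag = [5, 5, 5, 10] → torsion [5, 5, 5, 10]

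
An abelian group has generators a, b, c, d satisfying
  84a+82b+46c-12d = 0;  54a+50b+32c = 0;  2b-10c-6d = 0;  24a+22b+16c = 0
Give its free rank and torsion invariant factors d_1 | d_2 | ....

Answer: M ≅ ℤ/2 ⊕ ℤ/6 ⊕ ℤ/6 ⊕ ℤ/18

Derivation:
rank_ℚ(R)=4; free=4−4=0
SNF(R) diag = [2, 6, 6, 18] → torsion [2, 6, 6, 18]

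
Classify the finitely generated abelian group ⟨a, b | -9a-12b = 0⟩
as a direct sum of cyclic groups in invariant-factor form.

rank_ℚ(R)=1; free=2−1=1
SNF(R) diag = [3] → torsion [3]

Answer: M ≅ ℤ^1 ⊕ ℤ/3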